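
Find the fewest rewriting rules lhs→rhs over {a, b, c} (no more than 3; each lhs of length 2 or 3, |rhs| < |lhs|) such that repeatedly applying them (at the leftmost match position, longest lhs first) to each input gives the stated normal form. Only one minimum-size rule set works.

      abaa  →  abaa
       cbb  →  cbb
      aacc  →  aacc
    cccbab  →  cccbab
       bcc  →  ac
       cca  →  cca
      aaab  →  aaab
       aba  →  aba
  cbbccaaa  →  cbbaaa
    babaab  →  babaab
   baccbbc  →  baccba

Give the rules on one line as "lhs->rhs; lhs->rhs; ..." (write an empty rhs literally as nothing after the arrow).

aca->ba; bc->a

  | abaa
  | cbb
  | aacc
  | cccbab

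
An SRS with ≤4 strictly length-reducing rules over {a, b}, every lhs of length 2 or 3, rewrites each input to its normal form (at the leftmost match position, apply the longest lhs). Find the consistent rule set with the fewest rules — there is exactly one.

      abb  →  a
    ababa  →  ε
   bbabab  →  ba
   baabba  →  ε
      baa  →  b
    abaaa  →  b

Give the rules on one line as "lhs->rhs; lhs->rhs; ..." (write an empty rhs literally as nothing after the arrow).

aa->b; ab->a; bb->b; bba->

  | abb => ab => a
  | ababa => aaba => bba => ε
  | bbabab => bab => ba
  | baabba => bbbba => bbba => bba => ε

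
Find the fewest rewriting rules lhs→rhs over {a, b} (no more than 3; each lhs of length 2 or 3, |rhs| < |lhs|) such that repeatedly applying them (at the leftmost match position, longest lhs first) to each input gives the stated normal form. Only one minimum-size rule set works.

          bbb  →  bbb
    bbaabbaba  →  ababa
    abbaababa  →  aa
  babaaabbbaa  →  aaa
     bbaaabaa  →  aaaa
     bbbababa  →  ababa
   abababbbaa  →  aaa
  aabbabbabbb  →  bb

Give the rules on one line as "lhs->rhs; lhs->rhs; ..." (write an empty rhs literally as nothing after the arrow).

  | bbb
  | bbaabbaba => aaabbaba => ababa
  | abbaababa => aaaababa => aaaba => aa
  | babaaabbbaa => baaabbbaa => aabbbaa => bbaa => aaa

aab->; baa->a; bba->aa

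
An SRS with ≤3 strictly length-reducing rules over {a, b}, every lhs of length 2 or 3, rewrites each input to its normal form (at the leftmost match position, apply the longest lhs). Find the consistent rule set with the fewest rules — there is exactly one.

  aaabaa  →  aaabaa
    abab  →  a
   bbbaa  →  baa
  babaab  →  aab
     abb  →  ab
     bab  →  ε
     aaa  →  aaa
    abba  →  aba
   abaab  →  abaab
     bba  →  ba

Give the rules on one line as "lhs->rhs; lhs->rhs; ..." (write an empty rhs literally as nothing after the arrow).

bab->; bb->b

  | aaabaa
  | abab => a
  | bbbaa => bbaa => baa
  | babaab => aab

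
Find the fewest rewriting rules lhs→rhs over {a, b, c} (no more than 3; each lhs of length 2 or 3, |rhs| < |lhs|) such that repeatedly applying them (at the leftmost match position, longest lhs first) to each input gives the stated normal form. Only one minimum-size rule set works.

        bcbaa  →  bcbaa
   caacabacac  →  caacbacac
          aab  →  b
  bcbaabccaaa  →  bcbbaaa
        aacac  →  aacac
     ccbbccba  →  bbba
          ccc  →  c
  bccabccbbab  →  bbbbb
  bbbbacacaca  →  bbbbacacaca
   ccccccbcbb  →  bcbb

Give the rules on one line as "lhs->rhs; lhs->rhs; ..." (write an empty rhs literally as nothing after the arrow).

  | bcbaa
  | caacabacac => caacbacac
  | aab => ab => b
  | bcbaabccaaa => bcbabccaaa => bcbbccaaa => bcbbaaa

ab->b; cc->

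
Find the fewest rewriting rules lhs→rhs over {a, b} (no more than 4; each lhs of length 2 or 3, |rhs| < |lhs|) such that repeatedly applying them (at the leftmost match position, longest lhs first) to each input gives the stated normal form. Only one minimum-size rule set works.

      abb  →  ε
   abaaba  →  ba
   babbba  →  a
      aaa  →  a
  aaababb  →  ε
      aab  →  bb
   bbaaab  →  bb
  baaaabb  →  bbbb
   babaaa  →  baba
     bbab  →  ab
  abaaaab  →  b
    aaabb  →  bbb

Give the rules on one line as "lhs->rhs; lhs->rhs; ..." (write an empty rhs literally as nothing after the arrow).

aa->a; aab->bb; abb->; bba->a

  | abb => ε
  | abaaba => abbba => ba
  | babbba => bba => a
  | aaa => aa => a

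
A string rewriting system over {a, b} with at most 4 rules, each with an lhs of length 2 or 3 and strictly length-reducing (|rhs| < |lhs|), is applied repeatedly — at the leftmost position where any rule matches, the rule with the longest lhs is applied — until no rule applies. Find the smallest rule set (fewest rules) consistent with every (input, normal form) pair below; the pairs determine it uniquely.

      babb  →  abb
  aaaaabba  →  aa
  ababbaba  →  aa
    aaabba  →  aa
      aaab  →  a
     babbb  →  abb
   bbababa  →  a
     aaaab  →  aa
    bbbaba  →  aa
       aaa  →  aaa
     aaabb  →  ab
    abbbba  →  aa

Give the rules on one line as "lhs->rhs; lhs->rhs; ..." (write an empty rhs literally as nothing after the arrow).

aab->; ba->a; bbb->bb

  | babb => abb
  | aaaaabba => aaaba => aa
  | ababbaba => aabbaba => baba => aba => aa
  | aaabba => aba => aa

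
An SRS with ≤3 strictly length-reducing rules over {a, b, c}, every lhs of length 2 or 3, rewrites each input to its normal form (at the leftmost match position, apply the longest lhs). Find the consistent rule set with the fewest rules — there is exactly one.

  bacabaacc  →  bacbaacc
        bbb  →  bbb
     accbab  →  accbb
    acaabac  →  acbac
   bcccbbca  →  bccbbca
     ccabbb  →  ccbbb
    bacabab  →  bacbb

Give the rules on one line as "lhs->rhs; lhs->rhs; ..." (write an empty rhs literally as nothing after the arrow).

  | bacabaacc => bacbaacc
  | bbb
  | accbab => accbb
  | acaabac => acabac => acbac

ab->b; ccc->cc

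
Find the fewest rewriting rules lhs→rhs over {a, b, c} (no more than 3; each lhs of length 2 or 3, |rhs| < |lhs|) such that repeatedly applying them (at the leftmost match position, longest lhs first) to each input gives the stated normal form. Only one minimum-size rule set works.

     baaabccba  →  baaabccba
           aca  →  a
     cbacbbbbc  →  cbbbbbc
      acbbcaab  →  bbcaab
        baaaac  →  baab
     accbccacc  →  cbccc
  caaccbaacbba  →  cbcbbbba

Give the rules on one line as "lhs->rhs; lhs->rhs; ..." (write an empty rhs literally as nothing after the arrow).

  | baaabccba
  | aca => a
  | cbacbbbbc => cbbbbbc
  | acbbcaab => bbcaab

aac->b; ac->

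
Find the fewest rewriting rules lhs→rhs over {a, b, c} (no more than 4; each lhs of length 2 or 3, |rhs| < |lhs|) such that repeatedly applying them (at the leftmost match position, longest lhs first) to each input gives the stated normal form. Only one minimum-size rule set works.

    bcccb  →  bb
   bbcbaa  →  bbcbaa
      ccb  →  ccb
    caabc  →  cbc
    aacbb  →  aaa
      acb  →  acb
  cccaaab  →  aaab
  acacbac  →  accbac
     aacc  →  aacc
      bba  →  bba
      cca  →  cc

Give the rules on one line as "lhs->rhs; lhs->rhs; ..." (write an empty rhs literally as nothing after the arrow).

  | bcccb => bb
  | bbcbaa
  | ccb
  | caabc => cabc => cbc

ca->c; cbb->a; ccc->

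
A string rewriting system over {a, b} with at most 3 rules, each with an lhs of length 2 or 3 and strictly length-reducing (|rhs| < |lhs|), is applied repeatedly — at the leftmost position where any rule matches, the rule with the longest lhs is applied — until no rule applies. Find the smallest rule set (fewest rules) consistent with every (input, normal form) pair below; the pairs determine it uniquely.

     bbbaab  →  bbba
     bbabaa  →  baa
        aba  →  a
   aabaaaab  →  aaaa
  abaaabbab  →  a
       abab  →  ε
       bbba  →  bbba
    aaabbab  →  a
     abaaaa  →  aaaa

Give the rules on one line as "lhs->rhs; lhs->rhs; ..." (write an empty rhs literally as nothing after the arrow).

  | bbbaab => bbba
  | bbabaa => baa
  | aba => a
  | aabaaaab => aaaaab => aaaa

ab->; bab->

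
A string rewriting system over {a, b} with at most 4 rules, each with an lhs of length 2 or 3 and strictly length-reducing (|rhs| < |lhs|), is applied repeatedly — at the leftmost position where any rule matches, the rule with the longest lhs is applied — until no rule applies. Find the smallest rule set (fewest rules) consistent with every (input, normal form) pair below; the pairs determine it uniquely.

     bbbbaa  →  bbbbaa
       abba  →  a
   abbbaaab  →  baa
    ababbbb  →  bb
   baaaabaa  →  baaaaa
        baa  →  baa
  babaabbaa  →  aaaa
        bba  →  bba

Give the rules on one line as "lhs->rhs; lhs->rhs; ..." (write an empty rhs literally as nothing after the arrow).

ab->; abb->; bab->a

  | bbbbaa
  | abba => a
  | abbbaaab => baaab => baa
  | ababbbb => abbbb => bb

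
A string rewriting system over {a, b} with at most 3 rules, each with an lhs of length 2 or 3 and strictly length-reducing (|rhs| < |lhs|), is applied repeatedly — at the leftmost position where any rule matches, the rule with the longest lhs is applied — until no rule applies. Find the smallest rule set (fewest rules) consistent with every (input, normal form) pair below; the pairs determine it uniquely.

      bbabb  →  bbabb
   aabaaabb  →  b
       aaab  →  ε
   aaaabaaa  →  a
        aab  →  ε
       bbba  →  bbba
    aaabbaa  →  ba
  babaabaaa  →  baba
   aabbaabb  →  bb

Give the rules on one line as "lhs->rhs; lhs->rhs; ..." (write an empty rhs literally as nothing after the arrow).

aa->a; aab->

  | bbabb
  | aabaaabb => aaabb => aabb => b
  | aaab => aab => ε
  | aaaabaaa => aaabaaa => aabaaa => aaa => aa => a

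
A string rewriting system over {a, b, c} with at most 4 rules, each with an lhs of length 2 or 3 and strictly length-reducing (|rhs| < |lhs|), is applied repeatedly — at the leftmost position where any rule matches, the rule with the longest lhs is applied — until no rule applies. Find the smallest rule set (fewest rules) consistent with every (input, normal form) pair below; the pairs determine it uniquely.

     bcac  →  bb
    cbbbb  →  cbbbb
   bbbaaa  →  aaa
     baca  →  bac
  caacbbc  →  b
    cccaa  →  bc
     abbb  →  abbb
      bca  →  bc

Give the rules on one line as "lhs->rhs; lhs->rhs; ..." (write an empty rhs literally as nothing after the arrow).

  | bcac => bcc => bb
  | cbbbb
  | bbbaaa => bbaaa => baaa => aaa
  | baca => bac

baa->aa; bbc->; ca->c; cc->b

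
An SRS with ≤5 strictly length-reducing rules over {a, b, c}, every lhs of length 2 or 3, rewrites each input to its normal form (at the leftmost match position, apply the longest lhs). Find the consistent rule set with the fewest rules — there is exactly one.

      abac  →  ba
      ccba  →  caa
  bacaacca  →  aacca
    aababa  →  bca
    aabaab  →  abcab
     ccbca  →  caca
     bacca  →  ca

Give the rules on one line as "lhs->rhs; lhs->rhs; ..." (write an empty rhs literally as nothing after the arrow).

  | abac => bcc => ba
  | ccba => caa
  | bacaacca => aacca
  | aababa => abcba => abaa => bca

aba->bc; bac->; bcc->ba; cb->a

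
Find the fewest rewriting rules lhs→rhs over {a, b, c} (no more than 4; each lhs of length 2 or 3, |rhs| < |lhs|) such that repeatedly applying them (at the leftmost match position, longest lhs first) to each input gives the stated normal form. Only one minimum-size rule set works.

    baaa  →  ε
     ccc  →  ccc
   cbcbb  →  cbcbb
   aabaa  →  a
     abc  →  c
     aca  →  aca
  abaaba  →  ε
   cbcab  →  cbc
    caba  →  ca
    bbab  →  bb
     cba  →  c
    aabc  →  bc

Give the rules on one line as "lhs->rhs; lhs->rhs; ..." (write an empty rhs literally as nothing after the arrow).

aa->; ab->; ba->

  | baaa => aa => ε
  | ccc
  | cbcbb
  | aabaa => baa => a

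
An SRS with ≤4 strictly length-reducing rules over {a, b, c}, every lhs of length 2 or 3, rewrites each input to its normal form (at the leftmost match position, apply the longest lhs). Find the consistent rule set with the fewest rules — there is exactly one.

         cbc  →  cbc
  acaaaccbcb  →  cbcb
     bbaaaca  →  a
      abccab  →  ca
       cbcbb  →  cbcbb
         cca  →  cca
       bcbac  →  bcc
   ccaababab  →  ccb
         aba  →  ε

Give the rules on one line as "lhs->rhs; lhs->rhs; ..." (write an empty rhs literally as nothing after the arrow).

aa->; ab->a; ac->; ba->

  | cbc
  | acaaaccbcb => aaaccbcb => accbcb => cbcb
  | bbaaaca => baaca => aca => a
  | abccab => accab => cab => ca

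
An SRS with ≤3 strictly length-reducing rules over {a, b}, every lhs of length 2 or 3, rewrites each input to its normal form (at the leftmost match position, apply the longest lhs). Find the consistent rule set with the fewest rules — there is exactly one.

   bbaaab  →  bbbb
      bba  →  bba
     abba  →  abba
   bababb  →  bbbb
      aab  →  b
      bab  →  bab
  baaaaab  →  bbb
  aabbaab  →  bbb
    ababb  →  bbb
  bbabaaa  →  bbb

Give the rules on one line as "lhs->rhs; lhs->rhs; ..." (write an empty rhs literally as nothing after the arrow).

  | bbaaab => bbbb
  | bba
  | abba
  | bababb => bbbb

aa->; aaa->b; aba->b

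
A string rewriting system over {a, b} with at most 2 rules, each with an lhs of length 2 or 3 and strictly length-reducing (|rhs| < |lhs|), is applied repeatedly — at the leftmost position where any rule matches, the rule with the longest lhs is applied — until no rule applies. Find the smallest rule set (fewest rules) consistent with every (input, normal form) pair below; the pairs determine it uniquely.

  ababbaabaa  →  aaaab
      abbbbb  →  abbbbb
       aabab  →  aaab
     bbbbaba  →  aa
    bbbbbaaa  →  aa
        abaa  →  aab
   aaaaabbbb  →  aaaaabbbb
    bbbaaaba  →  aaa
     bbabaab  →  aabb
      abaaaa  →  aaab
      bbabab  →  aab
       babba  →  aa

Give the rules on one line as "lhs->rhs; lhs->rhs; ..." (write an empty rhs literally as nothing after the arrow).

  | ababbaabaa => aabbaabaa => aababbaa => aaabbaa => aaabab => aaaab
  | abbbbb
  | aabab => aaab
  | bbbbaba => bbbaba => bbaba => baba => aba => aa

ba->a; baa->ab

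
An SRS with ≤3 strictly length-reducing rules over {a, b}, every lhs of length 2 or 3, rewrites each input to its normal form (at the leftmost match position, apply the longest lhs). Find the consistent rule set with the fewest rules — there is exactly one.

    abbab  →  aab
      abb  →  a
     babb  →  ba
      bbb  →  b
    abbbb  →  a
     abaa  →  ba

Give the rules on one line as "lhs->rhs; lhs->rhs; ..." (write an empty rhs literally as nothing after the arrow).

  | abbab => aab
  | abb => a
  | babb => ba
  | bbb => b

aba->b; bb->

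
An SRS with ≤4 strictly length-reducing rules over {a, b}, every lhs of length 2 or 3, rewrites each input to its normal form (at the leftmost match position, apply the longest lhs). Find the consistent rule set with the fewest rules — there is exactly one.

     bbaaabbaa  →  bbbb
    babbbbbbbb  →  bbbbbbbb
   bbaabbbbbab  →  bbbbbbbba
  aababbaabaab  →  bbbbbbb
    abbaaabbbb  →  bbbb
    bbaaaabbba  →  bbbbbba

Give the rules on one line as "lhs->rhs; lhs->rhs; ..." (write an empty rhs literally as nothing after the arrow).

  | bbaaabbaa => bbabbaa => bbbaa => bbbb
  | babbbbbbbb => bbbbbbbb
  | bbaabbbbbab => bbbbbbbbab => bbbbbbbba
  | aababbaabaab => bbabbaabaab => bbbaabaab => bbbbbaab => bbbbbbb

aa->b; aaa->a; ab->a; abb->b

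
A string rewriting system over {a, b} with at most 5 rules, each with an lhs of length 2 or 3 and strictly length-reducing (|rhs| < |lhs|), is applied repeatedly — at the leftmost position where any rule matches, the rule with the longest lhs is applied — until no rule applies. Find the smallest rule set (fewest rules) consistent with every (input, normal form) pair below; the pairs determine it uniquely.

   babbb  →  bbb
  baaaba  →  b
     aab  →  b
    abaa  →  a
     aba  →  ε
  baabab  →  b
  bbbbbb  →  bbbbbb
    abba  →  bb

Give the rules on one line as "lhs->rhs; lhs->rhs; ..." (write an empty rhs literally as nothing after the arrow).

ab->b; aba->; ba->b; bab->b

  | babbb => bbb
  | baaaba => baaba => baba => ba => b
  | aab => ab => b
  | abaa => a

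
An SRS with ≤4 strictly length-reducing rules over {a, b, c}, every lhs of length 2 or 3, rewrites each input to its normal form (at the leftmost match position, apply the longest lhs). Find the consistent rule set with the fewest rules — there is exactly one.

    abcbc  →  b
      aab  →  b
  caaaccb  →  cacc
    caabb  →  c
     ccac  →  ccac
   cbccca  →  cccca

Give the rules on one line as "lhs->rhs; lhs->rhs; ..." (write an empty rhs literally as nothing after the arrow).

aa->; bcc->ab; cb->c

  | abcbc => abcc => aab => b
  | aab => b
  | caaaccb => caccb => cacc
  | caabb => cbb => cb => c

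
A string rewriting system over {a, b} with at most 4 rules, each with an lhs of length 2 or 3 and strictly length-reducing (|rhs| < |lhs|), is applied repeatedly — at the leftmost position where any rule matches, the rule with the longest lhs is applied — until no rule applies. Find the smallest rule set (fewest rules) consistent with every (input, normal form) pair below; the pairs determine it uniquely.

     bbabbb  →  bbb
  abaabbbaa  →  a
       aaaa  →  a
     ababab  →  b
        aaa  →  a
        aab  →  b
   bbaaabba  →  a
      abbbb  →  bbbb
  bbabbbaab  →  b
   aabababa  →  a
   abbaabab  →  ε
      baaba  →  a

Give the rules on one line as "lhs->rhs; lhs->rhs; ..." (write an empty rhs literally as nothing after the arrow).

  | bbabbb => bbb
  | abaabbbaa => baabbbaa => aabbbaa => abbbaa => bbbaa => bbaa => baa => aa => a
  | aaaa => aaa => aa => a
  | ababab => babab => ab => b

aa->a; ab->b; ba->a; bab->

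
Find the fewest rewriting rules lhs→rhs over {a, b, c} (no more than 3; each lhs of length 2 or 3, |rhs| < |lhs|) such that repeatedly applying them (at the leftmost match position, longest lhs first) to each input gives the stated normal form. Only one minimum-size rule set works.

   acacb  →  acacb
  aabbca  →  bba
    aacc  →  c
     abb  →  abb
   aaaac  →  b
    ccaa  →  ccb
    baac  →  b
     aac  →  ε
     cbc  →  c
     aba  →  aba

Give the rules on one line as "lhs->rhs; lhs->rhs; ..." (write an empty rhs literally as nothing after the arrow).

aa->b; bc->

  | acacb
  | aabbca => bbbca => bba
  | aacc => bcc => c
  | abb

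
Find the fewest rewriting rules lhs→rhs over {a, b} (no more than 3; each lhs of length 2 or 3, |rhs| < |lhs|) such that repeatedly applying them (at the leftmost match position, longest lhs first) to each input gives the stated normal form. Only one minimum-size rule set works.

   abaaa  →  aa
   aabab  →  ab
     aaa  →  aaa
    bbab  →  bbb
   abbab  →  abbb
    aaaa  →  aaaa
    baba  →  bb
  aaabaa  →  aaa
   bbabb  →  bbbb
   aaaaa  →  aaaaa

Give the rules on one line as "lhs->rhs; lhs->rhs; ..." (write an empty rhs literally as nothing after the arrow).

  | abaaa => aa
  | aabab => ab
  | aaa
  | bbab => bbb

aba->; ba->b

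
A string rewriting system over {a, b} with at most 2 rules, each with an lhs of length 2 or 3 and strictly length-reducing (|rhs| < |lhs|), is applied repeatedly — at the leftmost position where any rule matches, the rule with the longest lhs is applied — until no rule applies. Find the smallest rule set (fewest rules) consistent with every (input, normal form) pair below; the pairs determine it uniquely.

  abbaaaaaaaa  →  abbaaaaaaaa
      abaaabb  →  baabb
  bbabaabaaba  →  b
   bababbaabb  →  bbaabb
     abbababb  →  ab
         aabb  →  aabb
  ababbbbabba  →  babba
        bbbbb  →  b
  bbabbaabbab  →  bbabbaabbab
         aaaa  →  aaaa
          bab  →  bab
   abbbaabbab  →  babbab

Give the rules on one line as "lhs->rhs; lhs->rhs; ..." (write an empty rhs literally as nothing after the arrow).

aba->b; bbb->b

  | abbaaaaaaaa
  | abaaabb => baabb
  | bbabaabaaba => bbbabaaba => babaaba => bbaba => bbb => b
  | bababbaabb => bbbbaabb => bbaabb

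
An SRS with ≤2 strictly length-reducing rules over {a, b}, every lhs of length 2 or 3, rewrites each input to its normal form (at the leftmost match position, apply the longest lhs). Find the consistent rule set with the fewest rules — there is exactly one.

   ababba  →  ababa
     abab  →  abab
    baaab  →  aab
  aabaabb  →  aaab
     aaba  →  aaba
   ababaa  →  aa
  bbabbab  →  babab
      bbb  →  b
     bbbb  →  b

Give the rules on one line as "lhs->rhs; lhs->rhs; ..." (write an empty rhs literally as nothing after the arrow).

baa->a; bb->b

  | ababba => ababa
  | abab
  | baaab => aab
  | aabaabb => aaabb => aaab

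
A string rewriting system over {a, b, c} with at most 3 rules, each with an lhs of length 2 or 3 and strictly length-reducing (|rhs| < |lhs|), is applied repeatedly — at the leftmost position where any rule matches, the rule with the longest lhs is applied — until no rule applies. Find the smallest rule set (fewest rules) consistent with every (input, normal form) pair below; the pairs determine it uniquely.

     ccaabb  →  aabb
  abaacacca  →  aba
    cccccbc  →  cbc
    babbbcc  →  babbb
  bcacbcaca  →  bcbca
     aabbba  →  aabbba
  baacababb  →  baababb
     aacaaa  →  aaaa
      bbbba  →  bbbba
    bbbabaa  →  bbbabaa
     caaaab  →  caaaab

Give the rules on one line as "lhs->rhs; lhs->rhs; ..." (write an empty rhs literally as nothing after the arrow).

ac->; cc->

  | ccaabb => aabb
  | abaacacca => abaacca => abaca => aba
  | cccccbc => cccbc => cbc
  | babbbcc => babbb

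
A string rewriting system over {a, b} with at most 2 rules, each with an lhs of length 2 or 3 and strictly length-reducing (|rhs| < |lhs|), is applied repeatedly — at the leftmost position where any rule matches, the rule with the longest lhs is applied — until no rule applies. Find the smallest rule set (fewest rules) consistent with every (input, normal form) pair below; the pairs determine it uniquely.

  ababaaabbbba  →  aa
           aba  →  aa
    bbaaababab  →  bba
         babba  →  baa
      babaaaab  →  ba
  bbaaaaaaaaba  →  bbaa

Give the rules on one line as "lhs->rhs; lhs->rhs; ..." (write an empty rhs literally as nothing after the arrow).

aab->ab; ab->a

  | ababaaabbbba => aabaaabbbba => abaaabbbba => aaaabbbba => aaabbbba => aabbbba => abbbba => abbba => abba => aba => aa
  | aba => aa
  | bbaaababab => bbaababab => bbababab => bbaabab => bbabab => bbaab => bbab => bba
  | babba => baba => baa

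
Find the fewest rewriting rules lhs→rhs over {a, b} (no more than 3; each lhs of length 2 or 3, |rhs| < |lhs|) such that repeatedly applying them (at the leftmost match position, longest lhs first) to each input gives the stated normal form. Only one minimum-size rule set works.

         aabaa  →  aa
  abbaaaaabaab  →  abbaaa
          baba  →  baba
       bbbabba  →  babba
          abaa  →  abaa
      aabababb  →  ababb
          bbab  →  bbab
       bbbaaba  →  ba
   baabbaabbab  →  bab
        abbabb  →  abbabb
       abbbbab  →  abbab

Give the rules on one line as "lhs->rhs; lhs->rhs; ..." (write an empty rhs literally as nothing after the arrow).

  | aabaa => aa
  | abbaaaaabaab => abbaaaaab => abbaaa
  | baba
  | bbbabba => babba

aab->; bbb->b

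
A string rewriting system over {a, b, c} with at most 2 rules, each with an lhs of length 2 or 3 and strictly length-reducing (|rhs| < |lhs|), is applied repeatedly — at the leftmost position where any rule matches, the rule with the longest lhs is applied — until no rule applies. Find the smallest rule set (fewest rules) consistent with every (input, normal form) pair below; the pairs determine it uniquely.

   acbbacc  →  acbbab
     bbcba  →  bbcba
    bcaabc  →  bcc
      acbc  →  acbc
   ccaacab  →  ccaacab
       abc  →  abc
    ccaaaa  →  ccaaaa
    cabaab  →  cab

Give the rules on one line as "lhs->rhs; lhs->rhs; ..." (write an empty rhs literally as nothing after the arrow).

  | acbbacc => acbbab
  | bbcba
  | bcaabc => bcc
  | acbc

aab->; acc->ab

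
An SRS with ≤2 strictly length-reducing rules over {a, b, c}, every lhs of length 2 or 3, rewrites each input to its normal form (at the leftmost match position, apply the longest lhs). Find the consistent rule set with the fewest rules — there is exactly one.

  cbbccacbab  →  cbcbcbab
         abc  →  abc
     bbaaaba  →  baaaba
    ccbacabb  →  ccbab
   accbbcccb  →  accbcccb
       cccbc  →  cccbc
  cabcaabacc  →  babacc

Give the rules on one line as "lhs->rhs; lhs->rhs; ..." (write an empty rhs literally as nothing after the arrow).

  | cbbccacbab => cbccacbab => cbcbcbab
  | abc
  | bbaaaba => baaaba
  | ccbacabb => ccbabbb => ccbabb => ccbab

bb->b; ca->b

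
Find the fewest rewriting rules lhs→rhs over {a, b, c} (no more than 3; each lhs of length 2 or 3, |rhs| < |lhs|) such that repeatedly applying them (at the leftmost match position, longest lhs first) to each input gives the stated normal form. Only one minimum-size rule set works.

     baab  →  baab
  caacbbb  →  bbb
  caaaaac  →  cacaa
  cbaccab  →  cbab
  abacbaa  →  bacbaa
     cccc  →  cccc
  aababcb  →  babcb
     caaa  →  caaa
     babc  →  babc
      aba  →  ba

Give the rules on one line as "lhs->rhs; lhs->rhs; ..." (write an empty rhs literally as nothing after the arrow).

aac->ca; aba->ba; cca->

  | baab
  | caacbbb => ccabbb => bbb
  | caaaaac => caaaca => cacaa
  | cbaccab => cbab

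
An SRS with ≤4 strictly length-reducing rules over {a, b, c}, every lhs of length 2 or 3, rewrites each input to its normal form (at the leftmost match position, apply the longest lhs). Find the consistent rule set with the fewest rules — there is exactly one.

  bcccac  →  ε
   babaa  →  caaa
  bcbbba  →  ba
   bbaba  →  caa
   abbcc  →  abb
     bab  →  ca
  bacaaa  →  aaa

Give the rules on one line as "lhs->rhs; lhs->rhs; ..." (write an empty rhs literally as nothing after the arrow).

bab->ca; bac->; bba->ba; bc->b

  | bcccac => bccac => bcac => bac => ε
  | babaa => caaa
  | bcbbba => bbbba => bbba => bba => ba
  | bbaba => baba => caa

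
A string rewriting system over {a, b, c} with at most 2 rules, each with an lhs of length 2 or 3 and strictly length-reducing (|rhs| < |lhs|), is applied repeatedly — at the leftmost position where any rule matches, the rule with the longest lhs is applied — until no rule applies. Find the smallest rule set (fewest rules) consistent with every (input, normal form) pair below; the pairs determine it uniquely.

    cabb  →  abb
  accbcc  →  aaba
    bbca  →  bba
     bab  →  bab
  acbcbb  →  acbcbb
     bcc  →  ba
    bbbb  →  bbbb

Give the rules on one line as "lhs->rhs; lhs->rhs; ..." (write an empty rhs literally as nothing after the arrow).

ca->a; cc->a

  | cabb => abb
  | accbcc => aabcc => aaba
  | bbca => bba
  | bab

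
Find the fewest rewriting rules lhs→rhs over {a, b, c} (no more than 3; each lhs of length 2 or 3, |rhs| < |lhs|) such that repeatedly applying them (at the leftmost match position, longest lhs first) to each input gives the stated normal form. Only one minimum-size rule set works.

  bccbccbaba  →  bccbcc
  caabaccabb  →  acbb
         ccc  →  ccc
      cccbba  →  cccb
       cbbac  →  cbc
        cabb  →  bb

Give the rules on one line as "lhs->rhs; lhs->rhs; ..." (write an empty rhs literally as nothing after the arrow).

ba->; ca->

  | bccbccbaba => bccbccba => bccbcc
  | caabaccabb => abaccabb => accabb => acbb
  | ccc
  | cccbba => cccb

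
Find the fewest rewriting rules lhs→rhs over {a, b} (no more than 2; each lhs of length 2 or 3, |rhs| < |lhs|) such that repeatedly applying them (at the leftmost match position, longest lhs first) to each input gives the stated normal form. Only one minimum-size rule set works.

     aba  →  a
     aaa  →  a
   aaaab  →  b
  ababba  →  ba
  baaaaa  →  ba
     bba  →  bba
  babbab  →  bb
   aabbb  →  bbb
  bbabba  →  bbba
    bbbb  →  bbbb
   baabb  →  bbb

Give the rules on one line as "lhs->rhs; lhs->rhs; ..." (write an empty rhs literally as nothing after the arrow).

aa->; ab->

  | aba => a
  | aaa => a
  | aaaab => aab => b
  | ababba => abba => ba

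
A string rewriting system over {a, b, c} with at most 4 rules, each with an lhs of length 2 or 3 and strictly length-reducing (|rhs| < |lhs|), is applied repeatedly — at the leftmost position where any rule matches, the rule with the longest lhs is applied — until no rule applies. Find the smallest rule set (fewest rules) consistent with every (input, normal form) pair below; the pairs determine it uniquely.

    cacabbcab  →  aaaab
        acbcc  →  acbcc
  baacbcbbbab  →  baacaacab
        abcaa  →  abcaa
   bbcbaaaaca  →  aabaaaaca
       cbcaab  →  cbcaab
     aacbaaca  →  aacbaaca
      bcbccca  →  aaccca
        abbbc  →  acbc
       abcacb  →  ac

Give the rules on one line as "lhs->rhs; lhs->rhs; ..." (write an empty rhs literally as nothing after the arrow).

bb->c; bbc->aa; bcb->aa; cac->

  | cacabbcab => abbcab => aaaab
  | acbcc
  | baacbcbbbab => baacaabbab => baacaacab
  | abcaa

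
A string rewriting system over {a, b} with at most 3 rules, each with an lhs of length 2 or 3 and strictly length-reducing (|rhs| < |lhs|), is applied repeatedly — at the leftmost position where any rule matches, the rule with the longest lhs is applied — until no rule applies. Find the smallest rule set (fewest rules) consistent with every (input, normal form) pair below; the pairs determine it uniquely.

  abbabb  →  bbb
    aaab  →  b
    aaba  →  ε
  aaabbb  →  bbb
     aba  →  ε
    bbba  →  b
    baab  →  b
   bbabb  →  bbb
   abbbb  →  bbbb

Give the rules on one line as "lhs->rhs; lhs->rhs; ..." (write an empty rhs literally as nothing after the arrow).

ab->b; ba->; bba->ab

  | abbabb => bbabb => abbb => bbb
  | aaab => aab => ab => b
  | aaba => aba => ba => ε
  | aaabbb => aabbb => abbb => bbb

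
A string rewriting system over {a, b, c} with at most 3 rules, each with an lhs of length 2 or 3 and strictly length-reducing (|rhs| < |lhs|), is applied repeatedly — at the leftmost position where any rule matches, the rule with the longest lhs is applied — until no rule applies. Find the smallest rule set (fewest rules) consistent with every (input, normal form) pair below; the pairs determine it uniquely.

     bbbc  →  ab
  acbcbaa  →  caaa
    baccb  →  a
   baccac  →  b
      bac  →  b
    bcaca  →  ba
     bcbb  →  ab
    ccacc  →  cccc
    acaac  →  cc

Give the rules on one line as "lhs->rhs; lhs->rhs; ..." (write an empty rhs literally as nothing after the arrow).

  | bbbc => abc => ab
  | acbcbaa => cbcbaa => cbbaa => caaa
  | baccb => bccb => bcb => bb => a
  | baccac => bccac => bcac => bac => bc => b

ac->c; bb->a; bc->b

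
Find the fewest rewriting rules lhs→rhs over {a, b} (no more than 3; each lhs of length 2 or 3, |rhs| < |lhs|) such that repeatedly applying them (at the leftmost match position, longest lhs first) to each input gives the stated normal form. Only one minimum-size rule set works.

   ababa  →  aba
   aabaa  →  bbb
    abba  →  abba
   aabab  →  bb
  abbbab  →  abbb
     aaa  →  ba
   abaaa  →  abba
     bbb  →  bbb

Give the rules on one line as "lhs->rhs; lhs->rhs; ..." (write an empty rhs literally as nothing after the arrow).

  | ababa => aba
  | aabaa => bbaa => bbb
  | abba
  | aabab => bbab => bb

aa->b; bab->b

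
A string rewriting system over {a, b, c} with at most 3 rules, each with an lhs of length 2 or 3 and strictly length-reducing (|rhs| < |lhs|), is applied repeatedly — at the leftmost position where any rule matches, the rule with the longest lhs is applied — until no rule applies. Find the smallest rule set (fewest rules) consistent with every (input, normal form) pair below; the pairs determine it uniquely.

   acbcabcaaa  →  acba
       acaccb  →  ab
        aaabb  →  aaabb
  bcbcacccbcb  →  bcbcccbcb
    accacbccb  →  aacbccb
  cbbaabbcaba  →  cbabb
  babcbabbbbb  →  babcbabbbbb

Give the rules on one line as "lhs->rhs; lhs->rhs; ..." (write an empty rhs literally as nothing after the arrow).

  | acbcabcaaa => acbbcaaa => acbbaa => acba
  | acaccb => accb => ab
  | aaabb
  | bcbcacccbcb => bcbcccbcb

acc->a; bba->b; ca->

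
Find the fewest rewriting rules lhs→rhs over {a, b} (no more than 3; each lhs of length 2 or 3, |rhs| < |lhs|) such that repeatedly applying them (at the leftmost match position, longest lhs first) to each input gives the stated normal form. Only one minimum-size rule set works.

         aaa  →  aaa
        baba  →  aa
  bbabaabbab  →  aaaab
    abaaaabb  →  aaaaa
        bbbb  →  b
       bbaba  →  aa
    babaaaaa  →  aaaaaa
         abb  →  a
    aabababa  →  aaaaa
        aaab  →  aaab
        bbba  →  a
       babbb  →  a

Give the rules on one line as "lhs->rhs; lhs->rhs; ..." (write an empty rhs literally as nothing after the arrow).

  | aaa
  | baba => aba => aa
  | bbabaabbab => abaabbab => aaabbab => aaaab
  | abaaaabb => aaaaabb => aaaaa

ba->a; bb->; bbb->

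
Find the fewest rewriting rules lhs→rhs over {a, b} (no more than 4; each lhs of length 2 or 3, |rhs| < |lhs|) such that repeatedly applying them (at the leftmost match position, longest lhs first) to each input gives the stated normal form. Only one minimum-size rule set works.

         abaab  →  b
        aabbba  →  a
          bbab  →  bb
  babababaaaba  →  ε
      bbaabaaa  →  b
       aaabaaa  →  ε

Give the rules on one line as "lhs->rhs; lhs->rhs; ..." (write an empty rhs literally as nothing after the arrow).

ab->b; ba->; baa->ba; bbb->

  | abaab => baab => bab => b
  | aabbba => abbba => bbba => a
  | bbab => bb
  | babababaaaba => bababaaaba => babaaaba => baaaba => baaba => baba => ba => ε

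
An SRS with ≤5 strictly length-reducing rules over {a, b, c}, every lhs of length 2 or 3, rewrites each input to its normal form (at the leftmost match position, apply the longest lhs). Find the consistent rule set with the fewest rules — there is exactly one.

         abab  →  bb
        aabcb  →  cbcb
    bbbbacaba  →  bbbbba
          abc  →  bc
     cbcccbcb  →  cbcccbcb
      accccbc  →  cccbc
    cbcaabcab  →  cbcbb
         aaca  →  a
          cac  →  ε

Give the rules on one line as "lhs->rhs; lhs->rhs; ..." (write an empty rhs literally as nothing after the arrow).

  | abab => bab => bb
  | aabcb => cbcb
  | bbbbacaba => bbbbaba => bbbbba
  | abc => bc

aa->c; ab->b; ac->; ca->a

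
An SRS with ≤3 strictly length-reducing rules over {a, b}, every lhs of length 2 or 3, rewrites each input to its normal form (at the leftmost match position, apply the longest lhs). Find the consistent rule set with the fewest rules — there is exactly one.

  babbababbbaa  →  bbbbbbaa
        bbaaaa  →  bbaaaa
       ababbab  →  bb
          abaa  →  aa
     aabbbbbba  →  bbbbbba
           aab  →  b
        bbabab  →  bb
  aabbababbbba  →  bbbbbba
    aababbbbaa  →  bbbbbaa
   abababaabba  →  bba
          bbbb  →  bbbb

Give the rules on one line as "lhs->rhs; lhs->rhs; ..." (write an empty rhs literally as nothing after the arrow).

aab->b; ab->; abb->bb

  | babbababbbaa => bbbababbbaa => bbbabbbaa => bbbbbbaa
  | bbaaaa
  | ababbab => abbab => bbab => bb
  | abaa => aa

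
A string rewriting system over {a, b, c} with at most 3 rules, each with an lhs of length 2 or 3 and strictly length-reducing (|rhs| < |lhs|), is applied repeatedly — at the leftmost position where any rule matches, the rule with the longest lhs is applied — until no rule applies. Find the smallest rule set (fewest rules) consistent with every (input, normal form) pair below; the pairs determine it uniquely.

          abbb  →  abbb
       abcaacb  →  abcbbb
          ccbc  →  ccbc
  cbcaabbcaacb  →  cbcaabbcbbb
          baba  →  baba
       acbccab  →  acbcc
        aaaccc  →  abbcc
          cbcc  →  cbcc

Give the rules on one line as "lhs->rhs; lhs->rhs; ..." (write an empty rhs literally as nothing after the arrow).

  | abbb
  | abcaacb => abcbbb
  | ccbc
  | cbcaabbcaacb => cbcaabbcbbb

aac->bb; cab->c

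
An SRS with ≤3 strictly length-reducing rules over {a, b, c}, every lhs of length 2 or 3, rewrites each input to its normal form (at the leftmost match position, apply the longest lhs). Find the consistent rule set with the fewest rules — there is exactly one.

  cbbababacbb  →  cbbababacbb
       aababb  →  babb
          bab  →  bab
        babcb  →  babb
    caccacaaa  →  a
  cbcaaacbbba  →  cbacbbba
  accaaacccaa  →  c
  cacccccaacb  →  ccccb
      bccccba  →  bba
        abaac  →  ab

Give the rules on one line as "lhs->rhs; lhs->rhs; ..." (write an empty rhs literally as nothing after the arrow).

  | cbbababacbb
  | aababb => babb
  | bab
  | babcb => babb

aa->; bc->b; ca->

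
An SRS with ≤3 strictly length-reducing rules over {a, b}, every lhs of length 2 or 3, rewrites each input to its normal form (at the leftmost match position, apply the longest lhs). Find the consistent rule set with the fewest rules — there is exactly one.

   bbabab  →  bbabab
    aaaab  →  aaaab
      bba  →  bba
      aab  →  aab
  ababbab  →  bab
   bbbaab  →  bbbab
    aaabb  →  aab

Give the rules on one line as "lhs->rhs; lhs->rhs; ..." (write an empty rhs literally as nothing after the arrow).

abb->b; baa->ba

  | bbabab
  | aaaab
  | bba
  | aab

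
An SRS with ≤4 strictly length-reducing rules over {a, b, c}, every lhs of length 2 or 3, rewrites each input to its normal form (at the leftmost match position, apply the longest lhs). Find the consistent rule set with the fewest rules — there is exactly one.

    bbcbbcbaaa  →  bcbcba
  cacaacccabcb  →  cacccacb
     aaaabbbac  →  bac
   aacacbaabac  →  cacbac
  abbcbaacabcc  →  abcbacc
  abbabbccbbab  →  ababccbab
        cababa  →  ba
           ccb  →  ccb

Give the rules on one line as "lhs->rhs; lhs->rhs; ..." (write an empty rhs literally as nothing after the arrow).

  | bbcbbcbaaa => bcbbcbaaa => bcbcbaaa => bcbcba
  | cacaacccabcb => caccccabcb => cacccacb
  | aaaabbbac => aabbbac => bbbac => bbac => bac
  | aacacbaabac => cacbaabac => cacbbac => cacbac

aa->; bb->b; cab->a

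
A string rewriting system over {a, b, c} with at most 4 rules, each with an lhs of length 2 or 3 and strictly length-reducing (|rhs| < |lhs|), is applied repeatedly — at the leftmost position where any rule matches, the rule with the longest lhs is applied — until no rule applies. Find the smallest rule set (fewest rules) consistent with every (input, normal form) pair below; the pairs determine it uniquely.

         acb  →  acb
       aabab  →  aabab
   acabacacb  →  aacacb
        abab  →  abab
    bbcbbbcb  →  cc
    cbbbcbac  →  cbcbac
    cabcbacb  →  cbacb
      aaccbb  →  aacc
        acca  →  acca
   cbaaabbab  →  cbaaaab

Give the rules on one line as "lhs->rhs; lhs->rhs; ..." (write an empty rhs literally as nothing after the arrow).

  | acb
  | aabab
  | acabacacb => aacacb
  | abab

bb->; bbc->cb; cab->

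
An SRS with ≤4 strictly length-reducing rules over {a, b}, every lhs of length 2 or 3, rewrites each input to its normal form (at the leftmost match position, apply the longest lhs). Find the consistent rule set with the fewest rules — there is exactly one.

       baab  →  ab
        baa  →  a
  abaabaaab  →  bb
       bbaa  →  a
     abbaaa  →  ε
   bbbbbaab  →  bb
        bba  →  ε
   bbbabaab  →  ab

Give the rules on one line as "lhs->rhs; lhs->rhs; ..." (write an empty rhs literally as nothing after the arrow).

aa->b; ba->; bba->

  | baab => ab
  | baa => a
  | abaabaaab => aabaaab => bbaaab => aab => bb
  | bbaa => a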